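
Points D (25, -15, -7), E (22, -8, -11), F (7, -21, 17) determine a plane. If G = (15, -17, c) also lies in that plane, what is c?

Coplanarity requires DE · (DF × DG) = 0.
DE = (-3, 7, -4), DF = (-18, -6, 24); the triple product is linear in c with coefficient 144 and constant term -720.
Setting it to zero: c = 5.

5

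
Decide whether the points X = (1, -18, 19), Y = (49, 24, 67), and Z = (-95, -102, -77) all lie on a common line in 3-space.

Yes

XY = (48, 42, 48), XZ = (-96, -84, -96).
XY × XZ = (0, 0, 0).
The cross product vanishes, so the three points are collinear.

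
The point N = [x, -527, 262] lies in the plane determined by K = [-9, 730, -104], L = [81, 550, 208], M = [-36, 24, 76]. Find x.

-81/2

Coplanarity requires KL · (KM × KN) = 0.
KL = (90, -180, 312), KM = (-27, -706, 180); the triple product is linear in x with coefficient 187872 and constant term 7608816.
Setting it to zero: x = -81/2.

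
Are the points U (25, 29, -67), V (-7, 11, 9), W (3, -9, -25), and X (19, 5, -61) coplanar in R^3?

Yes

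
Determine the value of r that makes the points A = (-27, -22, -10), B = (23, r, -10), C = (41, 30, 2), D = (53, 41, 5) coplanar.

-2

Normal to plane ACD: n = (24, -60, 124); plane equation n·P = -568.
Requiring n·B = -568: (-60)r + (-688) = -568.
So r = -2.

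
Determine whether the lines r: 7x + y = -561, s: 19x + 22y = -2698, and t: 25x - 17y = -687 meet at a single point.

No

Intersecting r and s: solving the 2×2 system gives (x, y) = (-9644/135, -8227/135).
Substitute into t: (25)(-9644/135) + (-17)(-8227/135) = -11249/15.
But t requires -687 ≠ -11249/15, so the three lines have no common point.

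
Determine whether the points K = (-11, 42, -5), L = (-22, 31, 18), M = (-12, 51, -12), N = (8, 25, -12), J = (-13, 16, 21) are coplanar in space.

The plane through K, L, M has normal n = KL × KM = (-130, -100, -110) and equation n·P = -2220.
Checking the remaining points: n·N = -2220, n·J = -2220.
All equal -2220, so all 5 points lie in one plane.

Yes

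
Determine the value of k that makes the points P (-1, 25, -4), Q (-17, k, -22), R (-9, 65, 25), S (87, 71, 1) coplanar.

-9

The points are coplanar iff PQ · (PR × PS) = 0.
Expanding, this is linear in k: (2592)k + (23328) = 0.
So k = -9.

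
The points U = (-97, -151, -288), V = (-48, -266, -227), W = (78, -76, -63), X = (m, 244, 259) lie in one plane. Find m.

Normal to plane UVW: n = (-30450, -350, 23800); plane equation n·P = -3847900.
Requiring n·X = -3847900: (-30450)m + (6078800) = -3847900.
So m = 326.

326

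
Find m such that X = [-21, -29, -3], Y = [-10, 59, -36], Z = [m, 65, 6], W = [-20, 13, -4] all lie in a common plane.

Normal to plane XYW: n = (1298, -22, 374); plane equation n·P = -27742.
Requiring n·Z = -27742: (1298)m + (814) = -27742.
So m = -22.

-22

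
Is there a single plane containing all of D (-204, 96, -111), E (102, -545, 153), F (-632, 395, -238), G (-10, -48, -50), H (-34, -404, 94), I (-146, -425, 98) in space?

The plane through D, E, F has normal n = DE × DF = (2471, -74130, -182854) and equation n·P = 12676230.
Checking the remaining points: n·G = 12676230, n·H = 12676230, n·I = 13224792.
Since n·I = 13224792 ≠ 12676230, I is off the plane and the points are not all coplanar.

No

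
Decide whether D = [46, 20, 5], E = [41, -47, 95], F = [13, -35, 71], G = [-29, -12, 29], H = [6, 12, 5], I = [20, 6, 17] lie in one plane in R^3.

No

The plane through D, E, F has normal n = DE × DF = (528, -2640, -1936) and equation n·P = -38192.
Checking the remaining points: n·G = -39776, n·H = -38192, n·I = -38192.
Since n·G = -39776 ≠ -38192, G is off the plane and the points are not all coplanar.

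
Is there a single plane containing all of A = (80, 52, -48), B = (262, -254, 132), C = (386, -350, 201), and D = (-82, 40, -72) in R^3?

No

A normal to the plane through A, B, C is n = AB × AC = (-3834, 9762, 20472).
The plane has equation n·P = -781752. For D: n·D = -769116.
-769116 ≠ -781752, so D is off the plane.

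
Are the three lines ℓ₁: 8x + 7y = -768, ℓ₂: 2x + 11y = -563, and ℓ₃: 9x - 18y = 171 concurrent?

No

Intersecting ℓ₁ and ℓ₂: solving the 2×2 system gives (x, y) = (-4507/74, -1484/37).
Substitute into ℓ₃: (9)(-4507/74) + (-18)(-1484/37) = 12861/74.
But ℓ₃ requires 171 ≠ 12861/74, so the three lines have no common point.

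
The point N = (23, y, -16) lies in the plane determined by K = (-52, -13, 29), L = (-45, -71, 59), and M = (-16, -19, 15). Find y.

The plane through K, L, M has equation 992x + 1178y + 2046z = -7564.
Substituting N: (1178)y + (-9920) = -7564, so y = 2.

2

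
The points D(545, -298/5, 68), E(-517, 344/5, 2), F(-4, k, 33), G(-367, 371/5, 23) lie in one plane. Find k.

5

The points are coplanar iff DE · (DF × DG) = 0.
Expanding, this is linear in k: (-12402)k + (62010) = 0.
So k = 5.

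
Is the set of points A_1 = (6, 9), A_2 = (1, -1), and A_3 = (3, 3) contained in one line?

Yes

A_1A_2 = (-5, -10), A_1A_3 = (-3, -6).
det[A_1A_2; A_1A_3] = (-5)(-6) − (-10)(-3) = 0.
The determinant is zero, so the points are collinear.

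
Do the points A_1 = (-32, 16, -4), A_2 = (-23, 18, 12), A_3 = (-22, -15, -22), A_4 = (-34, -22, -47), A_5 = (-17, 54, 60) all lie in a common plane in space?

No

The plane through A_1, A_2, A_3 has normal n = A_1A_2 × A_1A_3 = (460, 322, -299) and equation n·P = -8372.
Checking the remaining points: n·A_4 = -8671, n·A_5 = -8372.
Since n·A_4 = -8671 ≠ -8372, A_4 is off the plane and the points are not all coplanar.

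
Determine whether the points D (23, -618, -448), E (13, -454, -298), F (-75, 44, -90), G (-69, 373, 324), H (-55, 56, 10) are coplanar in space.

No

The plane through D, E, F has normal n = DE × DF = (-40588, -11120, 9452) and equation n·P = 1704140.
Checking the remaining points: n·G = 1715260, n·H = 1704140.
Since n·G = 1715260 ≠ 1704140, G is off the plane and the points are not all coplanar.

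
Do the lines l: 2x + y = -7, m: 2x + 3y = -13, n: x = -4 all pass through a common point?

No

Intersecting l and m: solving the 2×2 system gives (x, y) = (-2, -3).
Substitute into n: (1)(-2) + (0)(-3) = -2.
But n requires -4 ≠ -2, so the three lines have no common point.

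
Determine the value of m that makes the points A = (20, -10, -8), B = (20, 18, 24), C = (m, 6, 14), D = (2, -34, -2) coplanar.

18

Coplanarity ⇔ det[AB; AC; AD] = 0.
Expanding, this is linear in m: (-936)m + (16848) = 0.
So m = 18.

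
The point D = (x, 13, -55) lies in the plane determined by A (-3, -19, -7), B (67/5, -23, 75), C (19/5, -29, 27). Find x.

Coplanarity requires AB · (AC × AD) = 0.
AB = (82/5, -4, 82), AC = (34/5, -10, 34); the triple product is linear in x with coefficient 684 and constant term 43092/5.
Setting it to zero: x = -63/5.

-63/5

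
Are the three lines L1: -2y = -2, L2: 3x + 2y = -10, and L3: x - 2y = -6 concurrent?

Intersecting L1 and L2: solving the 2×2 system gives (x, y) = (-4, 1).
Substitute into L3: (1)(-4) + (-2)(1) = -6.
This equals -6, so (-4, 1) lies on all three lines and they are concurrent.

Yes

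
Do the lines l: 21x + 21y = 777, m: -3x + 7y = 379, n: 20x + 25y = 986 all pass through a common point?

The three lines meet at one point iff the augmented coefficient matrix [aᵢ bᵢ cᵢ] has rank < 3, i.e. its determinant vanishes.
Here the determinant is 210.
Nonzero, so no common point exists.

No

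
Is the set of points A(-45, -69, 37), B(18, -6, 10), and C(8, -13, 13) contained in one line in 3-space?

No

AB = (63, 63, -27), AC = (53, 56, -24).
Comparing components 3 and 1: (-27)(53) − (63)(-24) = 81 ≠ 0, so AB and AC are not parallel and the points are not collinear.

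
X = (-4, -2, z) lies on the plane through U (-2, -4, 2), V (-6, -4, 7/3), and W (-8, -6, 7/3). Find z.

7/3

The plane through U, V, W has equation (2/3)x − (2/3)y + 8z = 52/3.
Substituting X: (8)z + (-4/3) = 52/3, so z = 7/3.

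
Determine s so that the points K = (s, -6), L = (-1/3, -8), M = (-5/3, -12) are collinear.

Collinearity: (K − L) must be parallel to (M − L) = (-4/3, -4).
Cross-multiplying the components: (s − (-1/3))·(-4) = (2)·(-4/3).
Solving gives s = 1/3.

1/3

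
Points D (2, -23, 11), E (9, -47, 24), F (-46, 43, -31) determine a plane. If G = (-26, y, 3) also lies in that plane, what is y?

Coplanarity requires DE · (DF × DG) = 0.
DE = (7, -24, 13), DF = (-48, 66, -42); the triple product is linear in y with coefficient -330 and constant term -6270.
Setting it to zero: y = -19.

-19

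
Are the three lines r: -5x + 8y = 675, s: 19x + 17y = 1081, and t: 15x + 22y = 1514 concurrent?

No

Lines aᵢx + bᵢy = cᵢ with pairwise distinct directions are concurrent exactly when det[aᵢ bᵢ cᵢ] = 0.
Here the determinant is -163.
Nonzero, so no common point exists.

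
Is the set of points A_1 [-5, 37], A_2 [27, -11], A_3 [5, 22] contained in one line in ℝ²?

A_1A_2 = (32, -48), A_1A_3 = (10, -15).
det[A_1A_2; A_1A_3] = (32)(-15) − (-48)(10) = 0.
The determinant is zero, so the points are collinear.

Yes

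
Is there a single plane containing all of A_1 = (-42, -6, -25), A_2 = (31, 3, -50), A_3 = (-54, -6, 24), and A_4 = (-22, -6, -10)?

No

A normal to the plane through A_1, A_2, A_3 is n = A_1A_2 × A_1A_3 = (441, -3277, 108).
The plane has equation n·P = -1560. For A_4: n·A_4 = 8880.
8880 ≠ -1560, so A_4 is off the plane.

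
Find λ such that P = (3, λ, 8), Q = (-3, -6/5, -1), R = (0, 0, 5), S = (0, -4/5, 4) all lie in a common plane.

-6/5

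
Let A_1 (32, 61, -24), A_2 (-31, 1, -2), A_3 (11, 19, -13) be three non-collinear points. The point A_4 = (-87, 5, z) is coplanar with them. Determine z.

A normal to the plane is n = A_1A_2 × A_1A_3 = (264, 231, 1386).
A_4 lies in the plane iff n · A_1A_4 = 0.
This gives (1386)z + (-11088) = 0, so z = 8.

8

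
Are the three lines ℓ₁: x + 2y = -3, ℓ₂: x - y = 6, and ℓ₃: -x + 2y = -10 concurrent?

No

Intersecting ℓ₁ and ℓ₂: solving the 2×2 system gives (x, y) = (3, -3).
Substitute into ℓ₃: (-1)(3) + (2)(-3) = -9.
But ℓ₃ requires -10 ≠ -9, so the three lines have no common point.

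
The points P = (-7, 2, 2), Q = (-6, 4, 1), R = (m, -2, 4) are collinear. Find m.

Direction PQ = (1, 2, -1). From the y-coordinate of R, the parameter along the line is τ = (-2 − 2)/2 = -2.
Then m = (-7) + (-2)·(1) = -9.

-9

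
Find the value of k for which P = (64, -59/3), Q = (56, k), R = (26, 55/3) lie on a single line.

Collinearity: (Q − P) must be parallel to (R − P) = (-38, 38).
Cross-multiplying the components: (k − (-59/3))·(-38) = (-8)·(38).
Solving gives k = -35/3.

-35/3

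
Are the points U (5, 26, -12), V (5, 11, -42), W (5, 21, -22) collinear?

UV = (0, -15, -30), UW = (0, -5, -10).
UV × UW = (0, 0, 0).
The cross product vanishes, so the three points are collinear.

Yes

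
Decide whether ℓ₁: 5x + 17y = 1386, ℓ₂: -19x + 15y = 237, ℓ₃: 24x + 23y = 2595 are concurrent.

Intersecting ℓ₁ and ℓ₂: solving the 2×2 system gives (x, y) = (16761/398, 27519/398).
Substitute into ℓ₃: (24)(16761/398) + (23)(27519/398) = 1035201/398.
But ℓ₃ requires 2595 ≠ 1035201/398, so the three lines have no common point.

No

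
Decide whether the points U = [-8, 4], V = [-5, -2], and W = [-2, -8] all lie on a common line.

Yes

UV = (3, -6), UW = (6, -12).
Twice the signed area of △UVW is (3)(-12) − (-6)(6) = 0.
The triangle is degenerate (zero area), so the points are collinear.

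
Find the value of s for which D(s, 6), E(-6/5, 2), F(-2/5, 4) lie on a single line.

Collinearity: (D − E) must be parallel to (F − E) = (4/5, 2).
Cross-multiplying the components: (s − (-6/5))·(2) = (4)·(4/5).
Solving gives s = 2/5.

2/5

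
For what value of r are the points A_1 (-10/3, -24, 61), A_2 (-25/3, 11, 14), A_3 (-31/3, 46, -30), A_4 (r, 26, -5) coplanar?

Coplanarity ⇔ det[A_1A_2; A_1A_3; A_1A_4] = 0.
Expanding, this is linear in r: (105)r + (980) = 0.
So r = -28/3.

-28/3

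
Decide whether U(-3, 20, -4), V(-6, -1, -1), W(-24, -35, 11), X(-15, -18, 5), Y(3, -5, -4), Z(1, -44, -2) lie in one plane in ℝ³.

The plane through U, V, W has normal n = UV × UW = (-150, -18, -276) and equation n·P = 1194.
Checking the remaining points: n·X = 1194, n·Y = 744, n·Z = 1194.
Since n·Y = 744 ≠ 1194, Y is off the plane and the points are not all coplanar.

No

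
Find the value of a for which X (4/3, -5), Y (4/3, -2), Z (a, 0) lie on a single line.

The three points are collinear iff det[XY; XZ] = 0.
This determinant is linear in a: (-3)a + (4) = 0, so a = 4/3.

4/3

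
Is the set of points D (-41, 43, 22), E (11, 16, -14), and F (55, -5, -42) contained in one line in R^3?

DE = (52, -27, -36), DF = (96, -48, -64).
Comparing components 3 and 1: (-36)(96) − (52)(-64) = -128 ≠ 0, so DE and DF are not parallel and the points are not collinear.

No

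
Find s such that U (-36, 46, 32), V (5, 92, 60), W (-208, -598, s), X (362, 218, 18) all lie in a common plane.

-555

Normal to plane UVX: n = (-5460, 11718, -11256); plane equation n·P = 375396.
Requiring n·W = 375396: (-11256)s + (-5871684) = 375396.
So s = -555.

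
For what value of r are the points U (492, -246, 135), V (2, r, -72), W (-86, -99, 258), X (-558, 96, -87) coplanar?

-69

Normal to plane UWX: n = (-74700, -257466, -43326); plane equation n·P = 20735226.
Requiring n·V = 20735226: (-257466)r + (2970072) = 20735226.
So r = -69.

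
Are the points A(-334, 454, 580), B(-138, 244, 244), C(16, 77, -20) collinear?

No

AB = (196, -210, -336), AC = (350, -377, -600).
Comparing components 2 and 3: (-210)(-600) − (-336)(-377) = -672 ≠ 0, so AB and AC are not parallel and the points are not collinear.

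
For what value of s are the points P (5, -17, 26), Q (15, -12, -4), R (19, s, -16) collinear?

-10

Collinearity requires PQ × PR = 0; each component is linear in s.
The x-component gives (30)s + (300) = 0, so s = -10.
The remaining components then also vanish.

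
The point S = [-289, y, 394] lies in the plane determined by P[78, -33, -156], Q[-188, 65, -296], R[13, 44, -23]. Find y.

A normal to the plane is n = PQ × PR = (23814, 44478, -14112).
S lies in the plane iff n · PS = 0.
This gives (44478)y + (-15033564) = 0, so y = 338.

338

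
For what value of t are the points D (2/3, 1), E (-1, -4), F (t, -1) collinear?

0

Collinearity: (F − D) must be parallel to (E − D) = (-5/3, -5).
Cross-multiplying the components: (t − 2/3)·(-5) = (-2)·(-5/3).
Solving gives t = 0.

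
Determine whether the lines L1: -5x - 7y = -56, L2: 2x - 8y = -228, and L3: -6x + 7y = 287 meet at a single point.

The three lines meet at one point iff the augmented coefficient matrix [aᵢ bᵢ cᵢ] has rank < 3, i.e. its determinant vanishes.
Here the determinant is -154.
Nonzero, so no common point exists.

No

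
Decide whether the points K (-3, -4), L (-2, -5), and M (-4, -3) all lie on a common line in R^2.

KL = (1, -1), KM = (-1, 1).
Twice the signed area of △KLM is (1)(1) − (-1)(-1) = 0.
The triangle is degenerate (zero area), so the points are collinear.

Yes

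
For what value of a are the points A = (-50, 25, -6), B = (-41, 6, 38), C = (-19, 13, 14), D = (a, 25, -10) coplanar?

Normal to plane ABC: n = (148, 1184, 481); plane equation n·P = 19314.
Requiring n·D = 19314: (148)a + (24790) = 19314.
So a = -37.

-37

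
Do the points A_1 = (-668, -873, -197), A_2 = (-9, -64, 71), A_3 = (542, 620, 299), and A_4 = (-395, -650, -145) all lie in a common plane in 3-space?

No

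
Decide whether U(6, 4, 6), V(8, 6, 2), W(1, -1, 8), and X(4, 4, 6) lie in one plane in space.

A normal to the plane through U, V, W is n = UV × UW = (-16, 16, 0).
The plane has equation n·P = -32. For X: n·X = 0.
0 ≠ -32, so X is off the plane.

No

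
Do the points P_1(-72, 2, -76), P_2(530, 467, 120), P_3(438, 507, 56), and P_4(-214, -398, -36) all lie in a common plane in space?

A normal to the plane through P_1, P_2, P_3 is n = P_1P_2 × P_1P_3 = (-37600, 20496, 66860).
The plane has equation n·P = -2333168. For P_4: n·P_4 = -2517968.
-2517968 ≠ -2333168, so P_4 is off the plane.

No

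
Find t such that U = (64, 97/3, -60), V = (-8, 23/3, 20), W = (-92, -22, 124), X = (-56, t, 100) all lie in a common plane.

-11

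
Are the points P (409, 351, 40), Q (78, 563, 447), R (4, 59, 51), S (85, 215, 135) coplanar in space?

Yes

With P as base: PQ = (-331, 212, 407), PR = (-405, -292, 11), PS = (-324, -136, 95).
PR × PS = (-26244, 34911, -39528).
PQ · (PR × PS) = 0.
The scalar triple product vanishes, so the four points are coplanar.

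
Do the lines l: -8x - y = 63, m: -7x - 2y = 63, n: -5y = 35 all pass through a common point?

Yes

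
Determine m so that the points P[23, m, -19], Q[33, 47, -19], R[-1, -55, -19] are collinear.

Direction QR = (-34, -102, 0). From the x-coordinate of P, the parameter along the line is τ = (23 − 33)/(-34) = 5/17.
Then m = 47 + 5/17·(-102) = 17.

17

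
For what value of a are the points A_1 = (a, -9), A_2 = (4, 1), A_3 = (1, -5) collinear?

-1

Collinearity: (A_1 − A_2) must be parallel to (A_3 − A_2) = (-3, -6).
Cross-multiplying the components: (a − 4)·(-6) = (-10)·(-3).
Solving gives a = -1.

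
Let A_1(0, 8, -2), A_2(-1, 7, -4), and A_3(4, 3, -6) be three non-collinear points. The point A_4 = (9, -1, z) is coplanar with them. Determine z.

-8

The plane through A_1, A_2, A_3 has equation −6x − 12y + 9z = -114.
Substituting A_4: (9)z + (-42) = -114, so z = -8.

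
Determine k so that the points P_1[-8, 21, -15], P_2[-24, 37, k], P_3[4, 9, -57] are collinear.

41

Direction P_1P_3 = (12, -12, -42). From the x-coordinate of P_2, the parameter along the line is τ = (-24 − (-8))/12 = -4/3.
Then k = (-15) + (-4/3)·(-42) = 41.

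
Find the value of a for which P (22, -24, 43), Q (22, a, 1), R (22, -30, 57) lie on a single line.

-6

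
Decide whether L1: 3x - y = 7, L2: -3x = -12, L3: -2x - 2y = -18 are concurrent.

Yes

Intersecting L1 and L2: solving the 2×2 system gives (x, y) = (4, 5).
Substitute into L3: (-2)(4) + (-2)(5) = -18.
This equals -18, so (4, 5) lies on all three lines and they are concurrent.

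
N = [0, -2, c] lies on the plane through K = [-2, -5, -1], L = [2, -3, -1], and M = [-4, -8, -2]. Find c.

0

The plane through K, L, M has equation −2x + 4y − 8z = -8.
Substituting N: (-8)c + (-8) = -8, so c = 0.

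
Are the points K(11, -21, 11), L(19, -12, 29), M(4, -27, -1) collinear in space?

KL = (8, 9, 18), KM = (-7, -6, -12).
KL × KM = (0, -30, 15).
The cross product is nonzero, so the points do not lie on one line.

No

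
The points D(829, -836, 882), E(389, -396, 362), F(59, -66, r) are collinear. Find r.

Direction DE = (-440, 440, -520). From the x-coordinate of F, the parameter along the line is τ = (59 − 829)/(-440) = 7/4.
Then r = 882 + 7/4·(-520) = -28.

-28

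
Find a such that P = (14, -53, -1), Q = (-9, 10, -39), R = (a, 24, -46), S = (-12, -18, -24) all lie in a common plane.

-4

The points are coplanar iff PQ · (PR × PS) = 0.
Expanding, this is linear in a: (119)a + (476) = 0.
So a = -4.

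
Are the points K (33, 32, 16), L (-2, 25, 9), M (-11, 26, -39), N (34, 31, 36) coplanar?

A normal to the plane through K, L, M is n = KL × KM = (343, -1617, -98).
The plane has equation n·P = -41993. For N: n·N = -41993.
Equal, so N lies in the plane and all four are coplanar.

Yes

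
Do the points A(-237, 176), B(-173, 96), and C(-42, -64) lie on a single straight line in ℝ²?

No

AB = (64, -80), AC = (195, -240).
Twice the signed area of △ABC is (64)(-240) − (-80)(195) = 240.
The area is nonzero, so the three points are not collinear.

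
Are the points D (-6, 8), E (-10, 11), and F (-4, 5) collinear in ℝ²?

DE = (-4, 3), DF = (2, -3).
Twice the signed area of △DEF is (-4)(-3) − (3)(2) = 6.
The area is nonzero, so the three points are not collinear.

No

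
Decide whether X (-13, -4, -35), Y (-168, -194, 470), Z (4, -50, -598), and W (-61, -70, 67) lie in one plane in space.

With X as base: XY = (-155, -190, 505), XZ = (17, -46, -563), XW = (-48, -66, 102).
XZ × XW = (-41850, 25290, -3330).
XY · (XZ × XW) = 0.
The scalar triple product vanishes, so the four points are coplanar.

Yes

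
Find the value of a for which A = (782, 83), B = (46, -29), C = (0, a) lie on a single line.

-36

Collinearity: (C − A) must be parallel to (B − A) = (-736, -112).
Cross-multiplying the components: (a − 83)·(-736) = (-782)·(-112).
Solving gives a = -36.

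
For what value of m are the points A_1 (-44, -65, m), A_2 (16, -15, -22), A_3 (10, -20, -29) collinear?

-92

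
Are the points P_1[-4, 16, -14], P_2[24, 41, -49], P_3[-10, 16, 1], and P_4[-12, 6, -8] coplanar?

Yes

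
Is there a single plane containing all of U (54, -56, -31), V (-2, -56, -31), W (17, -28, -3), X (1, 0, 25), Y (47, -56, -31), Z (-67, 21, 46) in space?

Yes

The plane through U, V, W has normal n = UV × UW = (0, 1568, -1568) and equation n·P = -39200.
Checking the remaining points: n·X = -39200, n·Y = -39200, n·Z = -39200.
All equal -39200, so all 6 points lie in one plane.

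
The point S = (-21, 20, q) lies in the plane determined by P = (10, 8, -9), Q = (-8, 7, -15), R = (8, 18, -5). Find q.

A normal to the plane is n = PQ × PR = (56, 84, -182).
S lies in the plane iff n · PS = 0.
This gives (-182)q + (-2366) = 0, so q = -13.

-13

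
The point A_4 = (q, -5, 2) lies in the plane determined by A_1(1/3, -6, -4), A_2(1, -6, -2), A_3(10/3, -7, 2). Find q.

The plane through A_1, A_2, A_3 has equation 2x + 2y − (2/3)z = -26/3.
Substituting A_4: (2)q + (-34/3) = -26/3, so q = 4/3.

4/3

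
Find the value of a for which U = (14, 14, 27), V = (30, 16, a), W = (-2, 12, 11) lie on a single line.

Collinearity requires UV × UW = 0; each component is linear in a.
The x-component gives (2)a + (-86) = 0, so a = 43.
The remaining components then also vanish.

43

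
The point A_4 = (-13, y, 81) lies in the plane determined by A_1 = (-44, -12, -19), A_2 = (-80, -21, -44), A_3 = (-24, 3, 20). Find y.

A normal to the plane is n = A_1A_2 × A_1A_3 = (24, 904, -360).
A_4 lies in the plane iff n · A_1A_4 = 0.
This gives (904)y + (-24408) = 0, so y = 27.

27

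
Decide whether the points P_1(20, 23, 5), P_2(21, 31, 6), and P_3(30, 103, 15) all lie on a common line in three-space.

Yes

P_1P_2 = (1, 8, 1), P_1P_3 = (10, 80, 10).
Each component of P_1P_3 is 10 times the corresponding component of P_1P_2, so P_1P_3 = 10·P_1P_2 and the points are collinear.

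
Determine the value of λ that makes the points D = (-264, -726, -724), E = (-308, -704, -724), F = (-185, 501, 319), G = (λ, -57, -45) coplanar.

47

Normal to plane DEF: n = (22946, 45892, -55726); plane equation n·P = 970288.
Requiring n·G = 970288: (22946)λ + (-108174) = 970288.
So λ = 47.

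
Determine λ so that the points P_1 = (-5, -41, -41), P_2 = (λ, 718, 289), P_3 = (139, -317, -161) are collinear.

Direction P_1P_3 = (144, -276, -120). From the y-coordinate of P_2, the parameter along the line is τ = (718 − (-41))/(-276) = -11/4.
Then λ = (-5) + (-11/4)·(144) = -401.

-401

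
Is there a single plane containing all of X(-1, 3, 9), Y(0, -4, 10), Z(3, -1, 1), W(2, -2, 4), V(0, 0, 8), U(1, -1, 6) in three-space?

The plane through X, Y, Z has normal n = XY × XZ = (60, 12, 24) and equation n·P = 192.
Checking the remaining points: n·W = 192, n·V = 192, n·U = 192.
All equal 192, so all 6 points lie in one plane.

Yes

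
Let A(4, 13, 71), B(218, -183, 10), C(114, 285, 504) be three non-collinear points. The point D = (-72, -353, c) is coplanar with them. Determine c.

-450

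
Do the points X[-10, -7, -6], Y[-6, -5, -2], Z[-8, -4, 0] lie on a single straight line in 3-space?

No

XY = (4, 2, 4), XZ = (2, 3, 6).
Comparing components 3 and 1: (4)(2) − (4)(6) = -16 ≠ 0, so XY and XZ are not parallel and the points are not collinear.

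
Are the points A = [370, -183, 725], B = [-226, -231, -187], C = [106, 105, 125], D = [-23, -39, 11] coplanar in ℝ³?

The four points are coplanar iff the 3×3 determinant with rows AB, AC, AD is zero.
Rows: (-596, -48, -912), (-264, 288, -600), (-393, 144, -714).
Expanding along the first row: (-596)(-119232) − (-48)(-47304) + (-912)(75168) = 238464.
Nonzero ⇒ not coplanar.

No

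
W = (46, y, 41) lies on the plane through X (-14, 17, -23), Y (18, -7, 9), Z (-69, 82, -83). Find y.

-47

A normal to the plane is n = XY × XZ = (-640, 160, 760).
W lies in the plane iff n · XW = 0.
This gives (160)y + (7520) = 0, so y = -47.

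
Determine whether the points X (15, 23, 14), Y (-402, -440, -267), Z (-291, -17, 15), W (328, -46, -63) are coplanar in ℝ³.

Yes

With X as base: XY = (-417, -463, -281), XZ = (-306, -40, 1), XW = (313, -69, -77).
XZ × XW = (3149, -23249, 33634).
XY · (XZ × XW) = 0.
The scalar triple product vanishes, so the four points are coplanar.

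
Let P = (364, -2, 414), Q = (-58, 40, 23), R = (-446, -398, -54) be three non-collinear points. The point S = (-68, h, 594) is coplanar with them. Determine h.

-938

Coplanarity requires PQ · (PR × PS) = 0.
PQ = (-422, 42, -391), PR = (-810, -396, -468); the triple product is linear in h with coefficient 119214 and constant term 111822732.
Setting it to zero: h = -938.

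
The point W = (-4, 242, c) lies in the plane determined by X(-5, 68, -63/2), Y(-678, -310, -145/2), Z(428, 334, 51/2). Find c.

403/2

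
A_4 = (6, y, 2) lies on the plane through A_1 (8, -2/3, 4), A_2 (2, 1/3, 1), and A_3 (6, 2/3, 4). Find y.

-4/3

A normal to the plane is n = A_1A_2 × A_1A_3 = (4, 6, -6).
A_4 lies in the plane iff n · A_1A_4 = 0.
This gives (6)y + (8) = 0, so y = -4/3.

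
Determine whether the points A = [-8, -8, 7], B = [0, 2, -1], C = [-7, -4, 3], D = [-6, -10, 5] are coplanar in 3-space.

With A as base: AB = (8, 10, -8), AC = (1, 4, -4), AD = (2, -2, -2).
AC × AD = (-16, -6, -10).
AB · (AC × AD) = -108.
Since -108 ≠ 0, the four points are not coplanar.

No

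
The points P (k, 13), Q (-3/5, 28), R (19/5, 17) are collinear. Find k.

27/5

Collinearity: (P − Q) must be parallel to (R − Q) = (22/5, -11).
Cross-multiplying the components: (k − (-3/5))·(-11) = (-15)·(22/5).
Solving gives k = 27/5.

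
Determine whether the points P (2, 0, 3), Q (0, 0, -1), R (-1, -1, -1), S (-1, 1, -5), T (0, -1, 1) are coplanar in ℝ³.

The plane through P, Q, R has normal n = PQ × PR = (-4, 4, 2) and equation n·X = -2.
Checking the remaining points: n·S = -2, n·T = -2.
All equal -2, so all 5 points lie in one plane.

Yes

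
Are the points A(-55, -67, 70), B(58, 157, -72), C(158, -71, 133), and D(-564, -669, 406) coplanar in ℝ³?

With A as base: AB = (113, 224, -142), AC = (213, -4, 63), AD = (-509, -602, 336).
AC × AD = (36582, -103635, -130262).
AB · (AC × AD) = -583270.
Since -583270 ≠ 0, the four points are not coplanar.

No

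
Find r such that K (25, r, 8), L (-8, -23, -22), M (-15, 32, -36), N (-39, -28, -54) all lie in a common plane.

16

The points are coplanar iff KL · (KM × KN) = 0.
Expanding, this is linear in r: (-210)r + (3360) = 0.
So r = 16.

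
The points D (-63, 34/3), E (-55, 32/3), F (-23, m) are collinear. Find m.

Collinearity: (F − D) must be parallel to (E − D) = (8, -2/3).
Cross-multiplying the components: (m − 34/3)·(8) = (40)·(-2/3).
Solving gives m = 8.

8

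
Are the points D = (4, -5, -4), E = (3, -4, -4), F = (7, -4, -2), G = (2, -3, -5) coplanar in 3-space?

The four points are coplanar iff the 3×3 determinant with rows DE, DF, DG is zero.
Rows: (-1, 1, 0), (3, 1, 2), (-2, 2, -1).
Expanding along the first row: (-1)(-5) − (1)(1) + (0)(8) = 4.
Nonzero ⇒ not coplanar.

No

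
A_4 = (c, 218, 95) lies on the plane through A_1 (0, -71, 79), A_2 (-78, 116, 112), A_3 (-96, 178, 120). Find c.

-27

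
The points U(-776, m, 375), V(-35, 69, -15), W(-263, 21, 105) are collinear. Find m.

Direction VW = (-228, -48, 120). From the x-coordinate of U, the parameter along the line is τ = (-776 − (-35))/(-228) = 13/4.
Then m = 69 + 13/4·(-48) = -87.

-87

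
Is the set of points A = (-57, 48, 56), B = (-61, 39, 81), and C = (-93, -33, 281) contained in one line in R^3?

AB = (-4, -9, 25), AC = (-36, -81, 225).
Each component of AC is 9 times the corresponding component of AB, so AC = 9·AB and the points are collinear.

Yes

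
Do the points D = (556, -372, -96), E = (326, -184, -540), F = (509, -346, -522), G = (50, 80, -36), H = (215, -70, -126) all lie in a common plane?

Yes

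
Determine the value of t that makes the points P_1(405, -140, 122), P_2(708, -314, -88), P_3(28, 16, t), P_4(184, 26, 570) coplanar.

The points are coplanar iff P_1P_2 · (P_1P_3 × P_1P_4) = 0.
Expanding, this is linear in t: (-11844)t + (-864612) = 0.
So t = -73.

-73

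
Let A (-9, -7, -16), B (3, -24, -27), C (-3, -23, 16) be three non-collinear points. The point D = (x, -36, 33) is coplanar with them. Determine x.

3

Coplanarity requires AB · (AC × AD) = 0.
AB = (12, -17, -11), AC = (6, -16, 32); the triple product is linear in x with coefficient -720 and constant term 2160.
Setting it to zero: x = 3.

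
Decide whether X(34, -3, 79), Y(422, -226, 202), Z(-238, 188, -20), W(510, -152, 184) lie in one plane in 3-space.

Yes

A normal to the plane through X, Y, Z is n = XY × XZ = (-1416, 4956, 13452).
The plane has equation n·P = 999696. For W: n·W = 999696.
Equal, so W lies in the plane and all four are coplanar.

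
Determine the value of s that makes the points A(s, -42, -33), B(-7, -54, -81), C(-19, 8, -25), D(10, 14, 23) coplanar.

17

The points are coplanar iff AB · (AC × AD) = 0.
Expanding, this is linear in s: (-2640)s + (44880) = 0.
So s = 17.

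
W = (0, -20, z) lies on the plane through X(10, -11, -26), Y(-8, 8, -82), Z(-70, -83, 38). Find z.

The plane through X, Y, Z has equation −2816x + 5632y + 2816z = -163328.
Substituting W: (2816)z + (-112640) = -163328, so z = -18.

-18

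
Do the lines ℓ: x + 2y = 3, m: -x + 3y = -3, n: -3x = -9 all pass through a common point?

Intersecting ℓ and m: solving the 2×2 system gives (x, y) = (3, 0).
Substitute into n: (-3)(3) + (0)(0) = -9.
This equals -9, so (3, 0) lies on all three lines and they are concurrent.

Yes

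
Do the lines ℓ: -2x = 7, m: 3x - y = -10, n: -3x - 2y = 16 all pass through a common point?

No

The three lines meet at one point iff the augmented coefficient matrix [aᵢ bᵢ cᵢ] has rank < 3, i.e. its determinant vanishes.
Here the determinant is 9.
Nonzero, so no common point exists.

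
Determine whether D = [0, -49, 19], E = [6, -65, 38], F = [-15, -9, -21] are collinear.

No

DE = (6, -16, 19), DF = (-15, 40, -40).
DE × DF = (-120, -45, 0).
The cross product is nonzero, so the points do not lie on one line.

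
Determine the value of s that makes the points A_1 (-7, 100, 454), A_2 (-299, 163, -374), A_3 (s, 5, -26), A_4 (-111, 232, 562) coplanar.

-43

The points are coplanar iff A_1A_2 · (A_1A_3 × A_1A_4) = 0.
Expanding, this is linear in s: (-116100)s + (-4992300) = 0.
So s = -43.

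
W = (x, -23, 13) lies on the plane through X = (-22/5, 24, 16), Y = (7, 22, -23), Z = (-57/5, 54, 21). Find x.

26/5

The plane through X, Y, Z has equation 1160x + 216y + 328z = 5328.
Substituting W: (1160)x + (-704) = 5328, so x = 26/5.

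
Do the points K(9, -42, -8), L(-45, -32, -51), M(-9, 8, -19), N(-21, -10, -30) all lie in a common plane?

Yes

The four points are coplanar iff the 3×3 determinant with rows KL, KM, KN is zero.
Rows: (-54, 10, -43), (-18, 50, -11), (-30, 32, -22).
Expanding along the first row: (-54)(-748) − (10)(66) + (-43)(924) = 0.
Zero determinant ⇒ coplanar.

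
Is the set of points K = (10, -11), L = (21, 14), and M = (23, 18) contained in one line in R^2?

KL = (11, 25), KM = (13, 29).
Twice the signed area of △KLM is (11)(29) − (25)(13) = -6.
The area is nonzero, so the three points are not collinear.

No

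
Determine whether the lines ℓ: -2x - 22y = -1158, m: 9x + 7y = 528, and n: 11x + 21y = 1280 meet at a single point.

Intersecting ℓ and m: solving the 2×2 system gives (x, y) = (1755/92, 4683/92).
Substitute into n: (11)(1755/92) + (21)(4683/92) = 29412/23.
But n requires 1280 ≠ 29412/23, so the three lines have no common point.

No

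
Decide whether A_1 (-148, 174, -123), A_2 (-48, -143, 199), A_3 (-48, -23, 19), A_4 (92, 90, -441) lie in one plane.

A normal to the plane through A_1, A_2, A_3 is n = A_1A_2 × A_1A_3 = (18420, 18000, 12000).
The plane has equation n·P = -1070160. For A_4: n·A_4 = -1977360.
-1977360 ≠ -1070160, so A_4 is off the plane.

No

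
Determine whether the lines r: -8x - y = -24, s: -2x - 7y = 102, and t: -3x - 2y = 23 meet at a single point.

Lines aᵢx + bᵢy = cᵢ with pairwise distinct directions are concurrent exactly when det[aᵢ bᵢ cᵢ] = 0.
Here the determinant is 324.
Nonzero, so no common point exists.

No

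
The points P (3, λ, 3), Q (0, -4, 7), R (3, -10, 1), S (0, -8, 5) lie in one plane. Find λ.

The points are coplanar iff PQ · (PR × PS) = 0.
Expanding, this is linear in λ: (-6)λ + (-36) = 0.
So λ = -6.

-6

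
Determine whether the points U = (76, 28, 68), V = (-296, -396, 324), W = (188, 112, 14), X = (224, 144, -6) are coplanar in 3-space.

Yes

With U as base: UV = (-372, -424, 256), UW = (112, 84, -54), UX = (148, 116, -74).
UW × UX = (48, 296, 560).
UV · (UW × UX) = 0.
The scalar triple product vanishes, so the four points are coplanar.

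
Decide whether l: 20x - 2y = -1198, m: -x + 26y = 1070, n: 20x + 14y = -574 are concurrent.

Yes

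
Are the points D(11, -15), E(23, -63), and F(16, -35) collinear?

Yes

DE = (12, -48), DF = (5, -20).
Twice the signed area of △DEF is (12)(-20) − (-48)(5) = 0.
The triangle is degenerate (zero area), so the points are collinear.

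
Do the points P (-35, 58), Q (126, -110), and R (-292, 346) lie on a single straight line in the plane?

PQ = (161, -168), PR = (-257, 288).
Twice the signed area of △PQR is (161)(288) − (-168)(-257) = 3192.
The area is nonzero, so the three points are not collinear.

No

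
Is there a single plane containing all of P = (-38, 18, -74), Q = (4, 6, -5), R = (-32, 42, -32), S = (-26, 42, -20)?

Yes

The four points are coplanar iff the 3×3 determinant with rows PQ, PR, PS is zero.
Rows: (42, -12, 69), (6, 24, 42), (12, 24, 54).
Expanding along the first row: (42)(288) − (-12)(-180) + (69)(-144) = 0.
Zero determinant ⇒ coplanar.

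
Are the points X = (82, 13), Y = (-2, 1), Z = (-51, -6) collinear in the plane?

Yes

XY = (-84, -12), XZ = (-133, -19).
Checking proportionality: XZ = 19/12·XY, so the vectors are parallel and the points are collinear.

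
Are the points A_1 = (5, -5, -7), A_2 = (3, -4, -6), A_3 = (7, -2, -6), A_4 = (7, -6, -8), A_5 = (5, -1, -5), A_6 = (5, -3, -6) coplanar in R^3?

Yes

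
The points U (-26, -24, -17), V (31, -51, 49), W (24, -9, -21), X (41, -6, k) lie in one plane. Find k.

-19

Normal to plane UVW: n = (-882, 3528, 2205); plane equation n·P = -99225.
Requiring n·X = -99225: (2205)k + (-57330) = -99225.
So k = -19.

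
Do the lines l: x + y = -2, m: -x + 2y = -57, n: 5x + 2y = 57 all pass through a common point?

Lines aᵢx + bᵢy = cᵢ with pairwise distinct directions are concurrent exactly when det[aᵢ bᵢ cᵢ] = 0.
Here the determinant is 24.
Nonzero, so no common point exists.

No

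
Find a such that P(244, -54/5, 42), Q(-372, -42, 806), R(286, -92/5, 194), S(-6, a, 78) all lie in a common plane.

The points are coplanar iff PQ · (PR × PS) = 0.
Expanding, this is linear in a: (125720)a + (1307488) = 0.
So a = -52/5.

-52/5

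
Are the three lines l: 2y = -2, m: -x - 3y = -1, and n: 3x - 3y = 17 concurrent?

The three lines meet at one point iff the augmented coefficient matrix [aᵢ bᵢ cᵢ] has rank < 3, i.e. its determinant vanishes.
Here the determinant is 4.
Nonzero, so no common point exists.

No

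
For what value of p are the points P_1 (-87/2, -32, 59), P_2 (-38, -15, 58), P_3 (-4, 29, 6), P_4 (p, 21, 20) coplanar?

The points are coplanar iff P_1P_2 · (P_1P_3 × P_1P_4) = 0.
Expanding, this is linear in p: (-840)p + (-10080) = 0.
So p = -12.

-12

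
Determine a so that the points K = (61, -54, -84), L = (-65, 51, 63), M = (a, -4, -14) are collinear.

1

Direction KL = (-126, 105, 147). From the y-coordinate of M, the parameter along the line is τ = (-4 − (-54))/105 = 10/21.
Then a = 61 + 10/21·(-126) = 1.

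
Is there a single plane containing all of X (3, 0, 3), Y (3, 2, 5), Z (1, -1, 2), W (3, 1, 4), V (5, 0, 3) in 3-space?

Yes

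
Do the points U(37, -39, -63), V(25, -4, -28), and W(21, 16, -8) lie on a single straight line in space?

No

UV = (-12, 35, 35), UW = (-16, 55, 55).
Comparing components 3 and 1: (35)(-16) − (-12)(55) = 100 ≠ 0, so UV and UW are not parallel and the points are not collinear.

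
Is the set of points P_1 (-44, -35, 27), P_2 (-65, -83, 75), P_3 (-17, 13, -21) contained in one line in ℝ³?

P_1P_2 = (-21, -48, 48), P_1P_3 = (27, 48, -48).
Comparing components 3 and 1: (48)(27) − (-21)(-48) = 288 ≠ 0, so P_1P_2 and P_1P_3 are not parallel and the points are not collinear.

No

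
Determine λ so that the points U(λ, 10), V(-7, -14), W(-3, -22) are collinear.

The three points are collinear iff det[UV; UW] = 0.
This determinant is linear in λ: (8)λ + (152) = 0, so λ = -19.

-19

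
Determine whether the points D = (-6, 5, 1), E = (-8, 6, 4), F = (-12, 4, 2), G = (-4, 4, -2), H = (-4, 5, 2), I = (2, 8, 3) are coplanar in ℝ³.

No

The plane through D, E, F has normal n = DE × DF = (4, -16, 8) and equation n·P = -96.
Checking the remaining points: n·G = -96, n·H = -80, n·I = -96.
Since n·H = -80 ≠ -96, H is off the plane and the points are not all coplanar.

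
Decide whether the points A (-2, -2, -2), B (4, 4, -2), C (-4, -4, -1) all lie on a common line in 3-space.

No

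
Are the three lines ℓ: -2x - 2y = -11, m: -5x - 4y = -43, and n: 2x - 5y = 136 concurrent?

No

Intersecting ℓ and m: solving the 2×2 system gives (x, y) = (21, -31/2).
Substitute into n: (2)(21) + (-5)(-31/2) = 239/2.
But n requires 136 ≠ 239/2, so the three lines have no common point.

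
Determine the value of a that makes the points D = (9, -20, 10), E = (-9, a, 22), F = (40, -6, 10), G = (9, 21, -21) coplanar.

-44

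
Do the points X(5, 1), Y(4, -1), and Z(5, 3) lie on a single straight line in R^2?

No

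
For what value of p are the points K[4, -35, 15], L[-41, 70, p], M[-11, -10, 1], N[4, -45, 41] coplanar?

-105

Coplanarity ⇔ det[KL; KM; KN] = 0.
Expanding, this is linear in p: (150)p + (15750) = 0.
So p = -105.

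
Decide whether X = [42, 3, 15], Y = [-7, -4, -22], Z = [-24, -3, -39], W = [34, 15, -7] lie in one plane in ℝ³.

The four points are coplanar iff the 3×3 determinant with rows XY, XZ, XW is zero.
Rows: (-49, -7, -37), (-66, -6, -54), (-8, 12, -22).
Expanding along the first row: (-49)(780) − (-7)(1020) + (-37)(-840) = 0.
Zero determinant ⇒ coplanar.

Yes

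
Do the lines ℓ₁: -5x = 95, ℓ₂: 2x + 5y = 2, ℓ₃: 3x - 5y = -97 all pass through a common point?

Yes

Intersecting ℓ₁ and ℓ₂: solving the 2×2 system gives (x, y) = (-19, 8).
Substitute into ℓ₃: (3)(-19) + (-5)(8) = -97.
This equals -97, so (-19, 8) lies on all three lines and they are concurrent.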